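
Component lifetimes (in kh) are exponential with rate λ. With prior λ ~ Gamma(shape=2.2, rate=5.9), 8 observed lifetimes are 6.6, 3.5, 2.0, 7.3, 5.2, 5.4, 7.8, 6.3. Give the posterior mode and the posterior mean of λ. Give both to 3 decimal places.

Σ times = 44.1. Posterior: Gamma(shape = 2.2+8 = 10.2, rate = 5.9+44.1 = 50.0).
Mode = (α−1)/β = 9.2/50.0 = 0.184.
Mean = α/β = 10.2/50.0 = 0.204.

MAP: 0.184. Posterior mean: 0.204.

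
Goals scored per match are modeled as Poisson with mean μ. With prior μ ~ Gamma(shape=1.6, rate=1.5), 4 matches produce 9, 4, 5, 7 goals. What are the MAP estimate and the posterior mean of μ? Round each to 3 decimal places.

MAP estimate = 4.655, posterior mean = 4.836

Σ counts = 25. Posterior: Gamma(shape = 1.6+25 = 26.6, rate = 1.5+4 = 5.5).
Mode = (α−1)/β = 25.6/5.5 = 4.655.
Mean = α/β = 26.6/5.5 = 4.836.
The mean is pulled above the mode by the posterior's right skew.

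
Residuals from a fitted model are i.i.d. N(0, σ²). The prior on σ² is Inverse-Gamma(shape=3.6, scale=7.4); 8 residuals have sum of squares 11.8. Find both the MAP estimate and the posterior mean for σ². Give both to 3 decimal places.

Posterior: Inverse-Gamma(shape = 3.6+8/2 = 7.6, scale = 7.4+11.8/2 = 13.3).
Mode = β/(α+1) = 13.3/8.6 = 1.547.
Mean = β/(α−1) = 13.3/6.6 = 2.015.
Mean > mode: the posterior has a right tail.

MAP: 1.547. Posterior mean: 2.015.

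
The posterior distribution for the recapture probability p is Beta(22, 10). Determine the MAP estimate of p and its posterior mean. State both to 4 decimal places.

Mode = (22−1)/(22+10−2) = 21/30 = 0.7000.
Mean = 22/(22+10) = 22/32 = 0.6875.

MAP = 0.7000, posterior mean = 0.6875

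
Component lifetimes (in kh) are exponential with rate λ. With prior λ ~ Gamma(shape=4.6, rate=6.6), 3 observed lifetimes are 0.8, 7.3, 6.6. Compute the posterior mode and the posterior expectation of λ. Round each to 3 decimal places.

Σ times = 14.7. Posterior: Gamma(shape = 4.6+3 = 7.6, rate = 6.6+14.7 = 21.3).
Mode = (α−1)/β = 6.6/21.3 = 0.310.
Mean = α/β = 7.6/21.3 = 0.357.

MAP: 0.310. Posterior mean: 0.357.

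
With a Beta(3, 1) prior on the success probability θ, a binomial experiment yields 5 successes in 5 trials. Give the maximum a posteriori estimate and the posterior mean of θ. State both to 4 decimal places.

Posterior: Beta(3+5, 1+0) = Beta(8, 1).
Since β = 1 ≤ 1 and α > 1, the Beta density is monotone increasing on [0,1]; the mode is at 1.
Mean = 8/(8+1) = 0.8889.

θ_MAP = 1.0000, E[θ|data] = 0.8889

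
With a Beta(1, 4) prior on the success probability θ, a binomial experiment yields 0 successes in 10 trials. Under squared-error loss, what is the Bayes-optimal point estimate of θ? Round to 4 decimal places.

0.0667

Posterior: Beta(1+0, 4+10) = Beta(1, 14).
Since α = 1 ≤ 1 and β > 1, the Beta density is monotone decreasing on [0,1]; the mode is at 0.
Mean = 1/(1+14) = 0.0667.
Squared-error loss ⇒ the optimal estimator is the posterior mean.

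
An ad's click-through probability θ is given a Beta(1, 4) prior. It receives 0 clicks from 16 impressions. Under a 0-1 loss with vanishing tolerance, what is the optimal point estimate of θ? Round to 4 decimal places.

0.0000

Posterior: Beta(1+0, 4+16) = Beta(1, 20).
Since α = 1 ≤ 1 and β > 1, the Beta density is monotone decreasing on [0,1]; the mode is at 0.
Mean = 1/(1+20) = 0.0476.
This is the posterior mode — the MAP estimate.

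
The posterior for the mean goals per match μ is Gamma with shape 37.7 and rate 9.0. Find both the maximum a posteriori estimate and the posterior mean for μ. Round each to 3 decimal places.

MAP = 4.078, posterior mean = 4.189

Mode = (α−1)/β = 36.7/9.0 = 4.078.
Mean = α/β = 37.7/9.0 = 4.189.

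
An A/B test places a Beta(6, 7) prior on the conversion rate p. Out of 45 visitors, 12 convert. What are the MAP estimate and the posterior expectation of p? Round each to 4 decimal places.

MAP: 0.3036. Posterior mean: 0.3103.

Posterior: Beta(6+12, 7+33) = Beta(18, 40).
Mode = (18−1)/(18+40−2) = 17/56 = 0.3036.
Mean = 18/(18+40) = 18/58 = 0.3103.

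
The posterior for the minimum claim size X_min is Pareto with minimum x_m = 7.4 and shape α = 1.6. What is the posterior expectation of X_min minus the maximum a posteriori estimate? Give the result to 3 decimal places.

The Pareto density is strictly decreasing on [x_m, ∞), so the mode is x_m = 7.400.
Mean = α·x_m/(α−1) = 1.6·7.4/0.6 = 19.733.
Difference = 19.733 − 7.400 = 12.333.
Right-skewed posterior ⇒ mode < mean.

12.333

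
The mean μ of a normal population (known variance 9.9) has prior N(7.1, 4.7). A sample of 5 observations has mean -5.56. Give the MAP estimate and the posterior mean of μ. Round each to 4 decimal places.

MAP = -1.8075; posterior mean = -1.8075

Posterior for μ is Normal. Precision-weighted mean: (1/4.7·7.1 + 5/9.9·-5.56) / (1/4.7 + 5/9.9) = -1.8075.
A Normal posterior is symmetric, so mode = mean.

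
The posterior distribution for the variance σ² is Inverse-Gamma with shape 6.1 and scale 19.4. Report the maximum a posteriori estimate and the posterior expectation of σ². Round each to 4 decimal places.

Mode = β/(α+1) = 19.4/7.1 = 2.7324.
Mean = β/(α−1) = 19.4/5.1 = 3.8039.
The mean is pulled above the mode by the posterior's right skew.

σ²_MAP = 2.7324, E[σ²|data] = 3.8039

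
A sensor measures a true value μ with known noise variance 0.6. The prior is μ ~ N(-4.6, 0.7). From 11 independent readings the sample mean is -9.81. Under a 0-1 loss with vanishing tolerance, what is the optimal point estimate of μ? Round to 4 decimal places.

-9.4334

Posterior for μ is Normal. Precision-weighted mean: (1/0.7·-4.6 + 11/0.6·-9.81) / (1/0.7 + 11/0.6) = -9.4334.
A Normal posterior is symmetric, so mode = mean.
This is the posterior mode — the MAP estimate.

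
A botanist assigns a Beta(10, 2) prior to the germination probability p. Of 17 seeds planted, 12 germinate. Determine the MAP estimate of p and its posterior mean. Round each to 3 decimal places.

MAP: 0.778. Posterior mean: 0.759.

Posterior: Beta(10+12, 2+5) = Beta(22, 7).
Mode = (22−1)/(22+7−2) = 21/27 = 0.778.
Mean = 22/(22+7) = 22/29 = 0.759.
Mode > mean: the posterior has a left tail.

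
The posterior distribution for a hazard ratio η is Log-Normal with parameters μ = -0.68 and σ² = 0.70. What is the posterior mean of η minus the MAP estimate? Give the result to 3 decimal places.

Mode = exp(μ − σ²) = exp(-1.38) = 0.252.
Mean = exp(μ + σ²/2) = exp(-0.330) = 0.719.
Difference = 0.719 − 0.252 = 0.467.

0.467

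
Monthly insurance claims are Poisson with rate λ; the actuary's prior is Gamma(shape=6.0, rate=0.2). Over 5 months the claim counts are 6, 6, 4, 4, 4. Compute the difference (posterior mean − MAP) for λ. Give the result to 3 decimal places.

Σ counts = 24. Posterior: Gamma(shape = 6.0+24 = 30.0, rate = 0.2+5 = 5.2).
Mode = (α−1)/β = 29.0/5.2 = 5.577.
Mean = α/β = 30.0/5.2 = 5.769.
Difference = 5.769 − 5.577 = 0.192.
Mean > mode: the posterior has a right tail.

0.192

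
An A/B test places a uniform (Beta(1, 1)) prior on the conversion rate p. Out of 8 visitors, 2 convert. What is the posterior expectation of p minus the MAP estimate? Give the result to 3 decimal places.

0.050

Posterior: Beta(1+2, 1+6) = Beta(3, 7).
Mode = (3−1)/(3+7−2) = 2/8 = 0.250.
With a flat prior the MAP equals the MLE, 2/8.
Mean = 3/(3+7) = 3/10 = 0.300.
Difference = 0.300 − 0.250 = 0.050.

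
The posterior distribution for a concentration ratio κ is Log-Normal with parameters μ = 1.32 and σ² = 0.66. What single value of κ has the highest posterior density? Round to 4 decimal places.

1.9348

Mode = exp(μ − σ²) = exp(0.66) = 1.9348.
Mean = exp(μ + σ²/2) = exp(1.650) = 5.2070.
This is the posterior mode — the MAP estimate.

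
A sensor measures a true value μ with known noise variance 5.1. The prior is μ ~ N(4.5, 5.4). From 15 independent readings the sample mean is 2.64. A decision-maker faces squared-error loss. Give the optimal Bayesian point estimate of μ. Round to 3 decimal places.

Posterior for μ is Normal. Precision-weighted mean: (1/5.4·4.5 + 15/5.1·2.64) / (1/5.4 + 15/5.1) = 2.750.
A Normal posterior is symmetric, so mode = mean.
Squared-error loss ⇒ the optimal estimator is the posterior mean.

2.750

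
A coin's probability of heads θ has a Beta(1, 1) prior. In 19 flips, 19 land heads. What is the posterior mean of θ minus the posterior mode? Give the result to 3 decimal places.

-0.048

Posterior: Beta(1+19, 1+0) = Beta(20, 1).
Since β = 1 ≤ 1 and α > 1, the Beta density is monotone increasing on [0,1]; the mode is at 1.
Mean = 20/(20+1) = 0.952.
Difference = 0.952 − 1.000 = -0.048.
The posterior is left-skewed, so the mode exceeds the mean.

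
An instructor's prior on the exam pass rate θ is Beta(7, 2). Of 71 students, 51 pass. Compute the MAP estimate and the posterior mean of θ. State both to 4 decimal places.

Posterior: Beta(7+51, 2+20) = Beta(58, 22).
Mode = (58−1)/(58+22−2) = 57/78 = 0.7308.
Mean = 58/(58+22) = 58/80 = 0.7250.
Left-skewed posterior ⇒ mean < mode.

MAP = 0.7308; posterior mean = 0.7250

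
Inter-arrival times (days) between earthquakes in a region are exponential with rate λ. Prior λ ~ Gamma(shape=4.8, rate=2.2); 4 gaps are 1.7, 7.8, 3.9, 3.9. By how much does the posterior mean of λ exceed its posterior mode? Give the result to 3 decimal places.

Σ times = 17.3. Posterior: Gamma(shape = 4.8+4 = 8.8, rate = 2.2+17.3 = 19.5).
Mode = (α−1)/β = 7.8/19.5 = 0.400.
Mean = α/β = 8.8/19.5 = 0.451.
Difference = 0.451 − 0.400 = 0.051.
Mean > mode: the posterior has a right tail.

0.051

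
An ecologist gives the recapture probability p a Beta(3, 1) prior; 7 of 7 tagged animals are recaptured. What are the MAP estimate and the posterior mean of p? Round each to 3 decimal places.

MAP estimate = 1.000, posterior mean = 0.909

Posterior: Beta(3+7, 1+0) = Beta(10, 1).
Since β = 1 ≤ 1 and α > 1, the Beta density is monotone increasing on [0,1]; the mode is at 1.
Mean = 10/(10+1) = 0.909.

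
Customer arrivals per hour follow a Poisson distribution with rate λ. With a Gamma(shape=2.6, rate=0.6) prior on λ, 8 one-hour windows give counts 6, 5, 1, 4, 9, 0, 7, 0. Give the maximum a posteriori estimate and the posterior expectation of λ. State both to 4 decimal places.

Σ counts = 32. Posterior: Gamma(shape = 2.6+32 = 34.6, rate = 0.6+8 = 8.6).
Mode = (α−1)/β = 33.6/8.6 = 3.9070.
Mean = α/β = 34.6/8.6 = 4.0233.

maximum a posteriori estimate = 3.9070, posterior expectation = 4.0233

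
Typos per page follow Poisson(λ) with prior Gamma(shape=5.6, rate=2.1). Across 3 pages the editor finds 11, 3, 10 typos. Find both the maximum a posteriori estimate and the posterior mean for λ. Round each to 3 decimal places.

Σ counts = 24. Posterior: Gamma(shape = 5.6+24 = 29.6, rate = 2.1+3 = 5.1).
Mode = (α−1)/β = 28.6/5.1 = 5.608.
Mean = α/β = 29.6/5.1 = 5.804.

MAP: 5.608. Posterior mean: 5.804.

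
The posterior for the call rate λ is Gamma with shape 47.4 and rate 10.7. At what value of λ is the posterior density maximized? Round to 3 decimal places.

Mode = (α−1)/β = 46.4/10.7 = 4.336.
Mean = α/β = 47.4/10.7 = 4.430.
This is the posterior mode — the MAP estimate.

4.336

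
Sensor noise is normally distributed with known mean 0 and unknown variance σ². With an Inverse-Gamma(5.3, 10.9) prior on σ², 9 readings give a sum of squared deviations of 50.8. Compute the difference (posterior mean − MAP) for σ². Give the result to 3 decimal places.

0.764

Posterior: Inverse-Gamma(shape = 5.3+9/2 = 9.8, scale = 10.9+50.8/2 = 36.3).
Mode = β/(α+1) = 36.3/10.8 = 3.361.
Mean = β/(α−1) = 36.3/8.8 = 4.125.
Difference = 4.125 − 3.361 = 0.764.
The posterior is right-skewed, so the mean exceeds the mode.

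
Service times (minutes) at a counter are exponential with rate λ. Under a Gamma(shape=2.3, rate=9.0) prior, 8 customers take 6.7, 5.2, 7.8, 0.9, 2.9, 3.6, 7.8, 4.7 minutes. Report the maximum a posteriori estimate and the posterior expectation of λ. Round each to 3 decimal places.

Σ times = 39.6. Posterior: Gamma(shape = 2.3+8 = 10.3, rate = 9.0+39.6 = 48.6).
Mode = (α−1)/β = 9.3/48.6 = 0.191.
Mean = α/β = 10.3/48.6 = 0.212.

maximum a posteriori estimate = 0.191, posterior expectation = 0.212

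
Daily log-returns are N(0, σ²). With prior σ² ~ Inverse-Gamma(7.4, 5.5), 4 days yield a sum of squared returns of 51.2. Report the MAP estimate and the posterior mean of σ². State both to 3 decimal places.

MAP = 2.990, posterior mean = 3.702

Posterior: Inverse-Gamma(shape = 7.4+4/2 = 9.4, scale = 5.5+51.2/2 = 31.1).
Mode = β/(α+1) = 31.1/10.4 = 2.990.
Mean = β/(α−1) = 31.1/8.4 = 3.702.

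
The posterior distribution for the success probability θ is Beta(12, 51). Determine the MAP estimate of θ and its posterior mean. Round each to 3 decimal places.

Mode = (12−1)/(12+51−2) = 11/61 = 0.180.
Mean = 12/(12+51) = 12/63 = 0.190.

θ_MAP = 0.180, E[θ|data] = 0.190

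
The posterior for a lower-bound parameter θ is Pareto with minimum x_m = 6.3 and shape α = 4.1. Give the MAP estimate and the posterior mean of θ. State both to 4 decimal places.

The Pareto density is strictly decreasing on [x_m, ∞), so the mode is x_m = 6.3000.
Mean = α·x_m/(α−1) = 4.1·6.3/3.1 = 8.3323.

MAP estimate = 6.3000, posterior mean = 8.3323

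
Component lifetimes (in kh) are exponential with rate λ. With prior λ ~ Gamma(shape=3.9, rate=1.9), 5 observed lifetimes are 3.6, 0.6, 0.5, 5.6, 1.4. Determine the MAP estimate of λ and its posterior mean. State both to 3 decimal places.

Σ times = 11.7. Posterior: Gamma(shape = 3.9+5 = 8.9, rate = 1.9+11.7 = 13.6).
Mode = (α−1)/β = 7.9/13.6 = 0.581.
Mean = α/β = 8.9/13.6 = 0.654.

λ_MAP = 0.581, E[λ|data] = 0.654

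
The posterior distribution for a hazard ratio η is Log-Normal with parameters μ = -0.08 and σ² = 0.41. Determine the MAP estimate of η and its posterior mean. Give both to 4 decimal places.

Mode = exp(μ − σ²) = exp(-0.49) = 0.6126.
Mean = exp(μ + σ²/2) = exp(0.125) = 1.1331.
Mean > mode: the posterior has a right tail.

MAP estimate = 0.6126, posterior mean = 1.1331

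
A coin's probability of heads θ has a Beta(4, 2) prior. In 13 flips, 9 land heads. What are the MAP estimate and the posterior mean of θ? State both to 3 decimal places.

Posterior: Beta(4+9, 2+4) = Beta(13, 6).
Mode = (13−1)/(13+6−2) = 12/17 = 0.706.
Mean = 13/(13+6) = 13/19 = 0.684.

MAP: 0.706. Posterior mean: 0.684.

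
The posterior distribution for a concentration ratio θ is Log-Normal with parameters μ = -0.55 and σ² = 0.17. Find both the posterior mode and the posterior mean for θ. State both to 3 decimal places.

posterior mode = 0.487, posterior mean = 0.628

Mode = exp(μ − σ²) = exp(-0.72) = 0.487.
Mean = exp(μ + σ²/2) = exp(-0.465) = 0.628.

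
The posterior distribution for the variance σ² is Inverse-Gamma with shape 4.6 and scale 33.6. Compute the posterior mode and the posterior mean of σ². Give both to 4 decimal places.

σ²_MAP = 6.0000, E[σ²|data] = 9.3333

Mode = β/(α+1) = 33.6/5.6 = 6.0000.
Mean = β/(α−1) = 33.6/3.6 = 9.3333.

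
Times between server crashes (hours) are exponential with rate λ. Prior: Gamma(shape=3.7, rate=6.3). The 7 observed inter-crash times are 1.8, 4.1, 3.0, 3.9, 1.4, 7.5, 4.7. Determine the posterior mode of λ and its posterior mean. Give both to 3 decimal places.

λ_MAP = 0.297, E[λ|data] = 0.327

Σ times = 26.4. Posterior: Gamma(shape = 3.7+7 = 10.7, rate = 6.3+26.4 = 32.7).
Mode = (α−1)/β = 9.7/32.7 = 0.297.
Mean = α/β = 10.7/32.7 = 0.327.
Right-skewed posterior ⇒ mode < mean.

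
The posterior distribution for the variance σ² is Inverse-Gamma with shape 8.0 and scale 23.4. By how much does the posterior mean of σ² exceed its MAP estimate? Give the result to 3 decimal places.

0.743

Mode = β/(α+1) = 23.4/9.0 = 2.600.
Mean = β/(α−1) = 23.4/7.0 = 3.343.
Difference = 3.343 − 2.600 = 0.743.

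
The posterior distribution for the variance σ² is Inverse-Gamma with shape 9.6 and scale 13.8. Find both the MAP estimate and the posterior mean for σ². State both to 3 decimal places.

MAP estimate = 1.302, posterior mean = 1.605

Mode = β/(α+1) = 13.8/10.6 = 1.302.
Mean = β/(α−1) = 13.8/8.6 = 1.605.
Right-skewed posterior ⇒ mode < mean.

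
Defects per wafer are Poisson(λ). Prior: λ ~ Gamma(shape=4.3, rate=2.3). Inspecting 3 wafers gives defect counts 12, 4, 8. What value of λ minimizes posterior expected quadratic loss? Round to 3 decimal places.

5.340

Σ counts = 24. Posterior: Gamma(shape = 4.3+24 = 28.3, rate = 2.3+3 = 5.3).
Mode = (α−1)/β = 27.3/5.3 = 5.151.
Mean = α/β = 28.3/5.3 = 5.340.
Quadratic loss ⇒ the optimal estimator is the posterior mean.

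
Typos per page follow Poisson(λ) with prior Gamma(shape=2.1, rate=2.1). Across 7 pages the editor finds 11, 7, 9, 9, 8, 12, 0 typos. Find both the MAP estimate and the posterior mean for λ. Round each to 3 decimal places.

Σ counts = 56. Posterior: Gamma(shape = 2.1+56 = 58.1, rate = 2.1+7 = 9.1).
Mode = (α−1)/β = 57.1/9.1 = 6.275.
Mean = α/β = 58.1/9.1 = 6.385.

MAP estimate = 6.275, posterior mean = 6.385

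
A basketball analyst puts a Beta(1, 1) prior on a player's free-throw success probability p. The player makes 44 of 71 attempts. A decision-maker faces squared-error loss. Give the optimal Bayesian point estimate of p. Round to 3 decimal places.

Posterior: Beta(1+44, 1+27) = Beta(45, 28).
Mode = (45−1)/(45+28−2) = 44/71 = 0.620.
Mean = 45/(45+28) = 45/73 = 0.616.
Squared-error loss ⇒ the optimal estimator is the posterior mean.

0.616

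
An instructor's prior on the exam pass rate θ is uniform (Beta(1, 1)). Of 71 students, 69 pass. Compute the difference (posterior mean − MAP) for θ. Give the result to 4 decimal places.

-0.0129

Posterior: Beta(1+69, 1+2) = Beta(70, 3).
Mode = (70−1)/(70+3−2) = 69/71 = 0.9718.
With a flat prior the MAP equals the MLE, 69/71.
Mean = 70/(70+3) = 70/73 = 0.9589.
Difference = 0.9589 − 0.9718 = -0.0129.
Left-skewed posterior ⇒ mean < mode.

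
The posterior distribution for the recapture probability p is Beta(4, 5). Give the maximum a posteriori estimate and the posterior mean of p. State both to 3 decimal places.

Mode = (4−1)/(4+5−2) = 3/7 = 0.429.
Mean = 4/(4+5) = 4/9 = 0.444.

MAP = 0.429; posterior mean = 0.444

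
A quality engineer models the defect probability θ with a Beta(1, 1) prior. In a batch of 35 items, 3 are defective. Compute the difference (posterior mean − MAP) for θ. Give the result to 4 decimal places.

Posterior: Beta(1+3, 1+32) = Beta(4, 33).
Mode = (4−1)/(4+33−2) = 3/35 = 0.0857.
With a flat prior the MAP equals the MLE, 3/35.
Mean = 4/(4+33) = 4/37 = 0.1081.
Difference = 0.1081 − 0.0857 = 0.0224.
Mean > mode: the posterior has a right tail.

0.0224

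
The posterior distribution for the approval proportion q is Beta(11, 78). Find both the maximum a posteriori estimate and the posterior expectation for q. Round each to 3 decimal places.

MAP = 0.115; posterior mean = 0.124

Mode = (11−1)/(11+78−2) = 10/87 = 0.115.
Mean = 11/(11+78) = 11/89 = 0.124.
The posterior is right-skewed, so the mean exceeds the mode.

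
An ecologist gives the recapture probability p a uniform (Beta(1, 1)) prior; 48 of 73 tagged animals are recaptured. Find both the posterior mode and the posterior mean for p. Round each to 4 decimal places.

posterior mode = 0.6575, posterior mean = 0.6533

Posterior: Beta(1+48, 1+25) = Beta(49, 26).
Mode = (49−1)/(49+26−2) = 48/73 = 0.6575.
With a flat prior the MAP equals the MLE, 48/73.
Mean = 49/(49+26) = 49/75 = 0.6533.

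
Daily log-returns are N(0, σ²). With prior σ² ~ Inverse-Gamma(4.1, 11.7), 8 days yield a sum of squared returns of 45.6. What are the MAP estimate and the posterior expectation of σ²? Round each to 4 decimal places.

Posterior: Inverse-Gamma(shape = 4.1+8/2 = 8.1, scale = 11.7+45.6/2 = 34.5).
Mode = β/(α+1) = 34.5/9.1 = 3.7912.
Mean = β/(α−1) = 34.5/7.1 = 4.8592.

σ²_MAP = 3.7912, E[σ²|data] = 4.8592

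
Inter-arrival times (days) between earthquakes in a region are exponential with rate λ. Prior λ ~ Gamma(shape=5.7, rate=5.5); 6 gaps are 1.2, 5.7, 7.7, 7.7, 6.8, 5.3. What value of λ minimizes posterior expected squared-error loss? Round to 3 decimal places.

0.293

Σ times = 34.4. Posterior: Gamma(shape = 5.7+6 = 11.7, rate = 5.5+34.4 = 39.9).
Mode = (α−1)/β = 10.7/39.9 = 0.268.
Mean = α/β = 11.7/39.9 = 0.293.
Squared-error loss ⇒ the optimal estimator is the posterior mean.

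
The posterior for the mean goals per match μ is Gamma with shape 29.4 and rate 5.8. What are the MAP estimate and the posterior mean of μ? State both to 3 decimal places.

MAP estimate = 4.897, posterior mean = 5.069

Mode = (α−1)/β = 28.4/5.8 = 4.897.
Mean = α/β = 29.4/5.8 = 5.069.
The mean is pulled above the mode by the posterior's right skew.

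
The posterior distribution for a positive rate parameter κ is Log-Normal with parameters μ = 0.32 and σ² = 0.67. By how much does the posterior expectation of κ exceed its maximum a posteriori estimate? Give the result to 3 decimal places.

1.220

Mode = exp(μ − σ²) = exp(-0.35) = 0.705.
Mean = exp(μ + σ²/2) = exp(0.655) = 1.925.
Difference = 1.925 − 0.705 = 1.220.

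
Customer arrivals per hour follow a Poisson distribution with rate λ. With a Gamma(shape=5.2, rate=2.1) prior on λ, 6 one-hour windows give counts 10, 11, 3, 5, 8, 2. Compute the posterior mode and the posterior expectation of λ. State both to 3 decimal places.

posterior mode = 5.333, posterior expectation = 5.457

Σ counts = 39. Posterior: Gamma(shape = 5.2+39 = 44.2, rate = 2.1+6 = 8.1).
Mode = (α−1)/β = 43.2/8.1 = 5.333.
Mean = α/β = 44.2/8.1 = 5.457.
The posterior is right-skewed, so the mean exceeds the mode.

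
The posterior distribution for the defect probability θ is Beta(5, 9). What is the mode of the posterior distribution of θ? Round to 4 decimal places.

0.3333

Mode = (5−1)/(5+9−2) = 4/12 = 0.3333.
Mean = 5/(5+9) = 5/14 = 0.3571.
This is the posterior mode — the MAP estimate.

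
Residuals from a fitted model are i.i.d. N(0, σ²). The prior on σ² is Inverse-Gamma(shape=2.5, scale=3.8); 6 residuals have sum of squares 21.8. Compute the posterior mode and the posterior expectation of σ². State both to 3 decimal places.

posterior mode = 2.262, posterior expectation = 3.267

Posterior: Inverse-Gamma(shape = 2.5+6/2 = 5.5, scale = 3.8+21.8/2 = 14.7).
Mode = β/(α+1) = 14.7/6.5 = 2.262.
Mean = β/(α−1) = 14.7/4.5 = 3.267.
The mean is pulled above the mode by the posterior's right skew.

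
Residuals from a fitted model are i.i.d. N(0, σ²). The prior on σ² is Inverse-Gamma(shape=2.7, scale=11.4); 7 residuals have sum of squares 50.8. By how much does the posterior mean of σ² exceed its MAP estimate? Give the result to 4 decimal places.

1.9658

Posterior: Inverse-Gamma(shape = 2.7+7/2 = 6.2, scale = 11.4+50.8/2 = 36.8).
Mode = β/(α+1) = 36.8/7.2 = 5.1111.
Mean = β/(α−1) = 36.8/5.2 = 7.0769.
Difference = 7.0769 − 5.1111 = 1.9658.
Mean > mode: the posterior has a right tail.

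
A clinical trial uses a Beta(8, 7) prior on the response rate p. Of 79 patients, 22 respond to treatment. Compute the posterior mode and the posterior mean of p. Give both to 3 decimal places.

MAP = 0.315, posterior mean = 0.319

Posterior: Beta(8+22, 7+57) = Beta(30, 64).
Mode = (30−1)/(30+64−2) = 29/92 = 0.315.
Mean = 30/(30+64) = 30/94 = 0.319.
Mean > mode: the posterior has a right tail.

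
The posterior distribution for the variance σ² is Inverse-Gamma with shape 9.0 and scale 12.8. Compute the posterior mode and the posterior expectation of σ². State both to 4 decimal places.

posterior mode = 1.2800, posterior expectation = 1.6000

Mode = β/(α+1) = 12.8/10.0 = 1.2800.
Mean = β/(α−1) = 12.8/8.0 = 1.6000.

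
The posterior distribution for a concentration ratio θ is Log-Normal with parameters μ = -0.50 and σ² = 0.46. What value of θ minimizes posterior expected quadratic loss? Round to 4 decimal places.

Mode = exp(μ − σ²) = exp(-0.96) = 0.3829.
Mean = exp(μ + σ²/2) = exp(-0.270) = 0.7634.
Quadratic loss ⇒ the optimal estimator is the posterior mean.

0.7634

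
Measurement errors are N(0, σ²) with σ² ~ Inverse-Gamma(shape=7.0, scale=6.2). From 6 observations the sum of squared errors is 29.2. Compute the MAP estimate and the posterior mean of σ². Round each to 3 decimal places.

σ²_MAP = 1.891, E[σ²|data] = 2.311

Posterior: Inverse-Gamma(shape = 7.0+6/2 = 10.0, scale = 6.2+29.2/2 = 20.8).
Mode = β/(α+1) = 20.8/11.0 = 1.891.
Mean = β/(α−1) = 20.8/9.0 = 2.311.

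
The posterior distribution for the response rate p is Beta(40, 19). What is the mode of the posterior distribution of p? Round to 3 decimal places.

0.684

Mode = (40−1)/(40+19−2) = 39/57 = 0.684.
Mean = 40/(40+19) = 40/59 = 0.678.
This is the posterior mode — the MAP estimate.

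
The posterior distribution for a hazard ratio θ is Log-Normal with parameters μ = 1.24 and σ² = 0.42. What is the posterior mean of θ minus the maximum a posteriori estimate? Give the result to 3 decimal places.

Mode = exp(μ − σ²) = exp(0.82) = 2.270.
Mean = exp(μ + σ²/2) = exp(1.450) = 4.263.
Difference = 4.263 − 2.270 = 1.993.
The posterior is right-skewed, so the mean exceeds the mode.

1.993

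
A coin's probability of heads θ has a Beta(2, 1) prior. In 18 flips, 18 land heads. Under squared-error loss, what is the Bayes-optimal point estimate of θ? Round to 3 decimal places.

0.952

Posterior: Beta(2+18, 1+0) = Beta(20, 1).
Since β = 1 ≤ 1 and α > 1, the Beta density is monotone increasing on [0,1]; the mode is at 1.
Mean = 20/(20+1) = 0.952.
Squared-error loss ⇒ the optimal estimator is the posterior mean.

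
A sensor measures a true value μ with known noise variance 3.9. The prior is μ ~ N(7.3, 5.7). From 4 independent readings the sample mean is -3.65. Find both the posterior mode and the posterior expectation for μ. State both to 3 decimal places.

Posterior for μ is Normal. Precision-weighted mean: (1/5.7·7.3 + 4/3.9·-3.65) / (1/5.7 + 4/3.9) = -2.051.
A Normal posterior is symmetric, so mode = mean.

μ_MAP = -2.051, E[μ|data] = -2.051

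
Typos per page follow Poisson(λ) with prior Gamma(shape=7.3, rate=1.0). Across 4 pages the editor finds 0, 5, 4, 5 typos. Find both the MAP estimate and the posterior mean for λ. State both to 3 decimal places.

MAP = 4.060; posterior mean = 4.260

Σ counts = 14. Posterior: Gamma(shape = 7.3+14 = 21.3, rate = 1.0+4 = 5.0).
Mode = (α−1)/β = 20.3/5.0 = 4.060.
Mean = α/β = 21.3/5.0 = 4.260.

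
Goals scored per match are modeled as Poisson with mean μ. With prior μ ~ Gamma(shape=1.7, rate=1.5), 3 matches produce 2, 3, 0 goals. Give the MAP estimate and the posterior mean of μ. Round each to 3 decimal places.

μ_MAP = 1.267, E[μ|data] = 1.489

Σ counts = 5. Posterior: Gamma(shape = 1.7+5 = 6.7, rate = 1.5+3 = 4.5).
Mode = (α−1)/β = 5.7/4.5 = 1.267.
Mean = α/β = 6.7/4.5 = 1.489.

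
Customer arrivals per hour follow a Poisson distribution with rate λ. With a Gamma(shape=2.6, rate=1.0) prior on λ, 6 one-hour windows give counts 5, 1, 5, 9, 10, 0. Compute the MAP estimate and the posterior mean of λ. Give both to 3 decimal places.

Σ counts = 30. Posterior: Gamma(shape = 2.6+30 = 32.6, rate = 1.0+6 = 7.0).
Mode = (α−1)/β = 31.6/7.0 = 4.514.
Mean = α/β = 32.6/7.0 = 4.657.
The mean is pulled above the mode by the posterior's right skew.

λ_MAP = 4.514, E[λ|data] = 4.657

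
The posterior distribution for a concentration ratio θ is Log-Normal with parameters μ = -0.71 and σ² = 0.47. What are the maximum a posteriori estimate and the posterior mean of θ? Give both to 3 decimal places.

MAP: 0.307. Posterior mean: 0.622.

Mode = exp(μ − σ²) = exp(-1.18) = 0.307.
Mean = exp(μ + σ²/2) = exp(-0.475) = 0.622.
The mean is pulled above the mode by the posterior's right skew.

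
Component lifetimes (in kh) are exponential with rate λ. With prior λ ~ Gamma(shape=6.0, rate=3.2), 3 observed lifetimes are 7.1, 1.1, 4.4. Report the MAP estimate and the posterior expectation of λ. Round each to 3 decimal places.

MAP = 0.506, posterior mean = 0.570

Σ times = 12.6. Posterior: Gamma(shape = 6.0+3 = 9.0, rate = 3.2+12.6 = 15.8).
Mode = (α−1)/β = 8.0/15.8 = 0.506.
Mean = α/β = 9.0/15.8 = 0.570.
The posterior is right-skewed, so the mean exceeds the mode.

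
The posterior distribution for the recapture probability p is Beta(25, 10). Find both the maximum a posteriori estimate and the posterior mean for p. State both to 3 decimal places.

MAP = 0.727, posterior mean = 0.714

Mode = (25−1)/(25+10−2) = 24/33 = 0.727.
Mean = 25/(25+10) = 25/35 = 0.714.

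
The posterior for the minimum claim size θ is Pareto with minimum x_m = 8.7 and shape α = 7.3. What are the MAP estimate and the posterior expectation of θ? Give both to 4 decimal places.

The Pareto density is strictly decreasing on [x_m, ∞), so the mode is x_m = 8.7000.
Mean = α·x_m/(α−1) = 7.3·8.7/6.3 = 10.0810.
Mean > mode: the posterior has a right tail.

MAP = 8.7000; posterior mean = 10.0810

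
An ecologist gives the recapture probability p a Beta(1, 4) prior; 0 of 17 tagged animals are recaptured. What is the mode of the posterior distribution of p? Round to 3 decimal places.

0.000

Posterior: Beta(1+0, 4+17) = Beta(1, 21).
Since α = 1 ≤ 1 and β > 1, the Beta density is monotone decreasing on [0,1]; the mode is at 0.
Mean = 1/(1+21) = 0.045.
This is the posterior mode — the MAP estimate.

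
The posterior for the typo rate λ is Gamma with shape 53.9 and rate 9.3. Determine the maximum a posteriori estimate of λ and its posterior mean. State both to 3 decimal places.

Mode = (α−1)/β = 52.9/9.3 = 5.688.
Mean = α/β = 53.9/9.3 = 5.796.
The posterior is right-skewed, so the mean exceeds the mode.

MAP: 5.688. Posterior mean: 5.796.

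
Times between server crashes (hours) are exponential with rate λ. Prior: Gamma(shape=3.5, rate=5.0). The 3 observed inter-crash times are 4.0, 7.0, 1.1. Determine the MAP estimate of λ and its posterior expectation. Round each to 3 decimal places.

Σ times = 12.1. Posterior: Gamma(shape = 3.5+3 = 6.5, rate = 5.0+12.1 = 17.1).
Mode = (α−1)/β = 5.5/17.1 = 0.322.
Mean = α/β = 6.5/17.1 = 0.380.

MAP estimate = 0.322, posterior expectation = 0.380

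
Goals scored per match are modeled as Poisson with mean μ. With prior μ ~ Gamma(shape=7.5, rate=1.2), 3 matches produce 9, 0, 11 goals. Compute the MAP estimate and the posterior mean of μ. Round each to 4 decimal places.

MAP: 6.3095. Posterior mean: 6.5476.

Σ counts = 20. Posterior: Gamma(shape = 7.5+20 = 27.5, rate = 1.2+3 = 4.2).
Mode = (α−1)/β = 26.5/4.2 = 6.3095.
Mean = α/β = 27.5/4.2 = 6.5476.
The mean is pulled above the mode by the posterior's right skew.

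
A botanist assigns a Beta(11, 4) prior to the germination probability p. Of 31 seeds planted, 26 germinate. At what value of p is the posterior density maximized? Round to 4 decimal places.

Posterior: Beta(11+26, 4+5) = Beta(37, 9).
Mode = (37−1)/(37+9−2) = 36/44 = 0.8182.
Mean = 37/(37+9) = 37/46 = 0.8043.
This is the posterior mode — the MAP estimate.

0.8182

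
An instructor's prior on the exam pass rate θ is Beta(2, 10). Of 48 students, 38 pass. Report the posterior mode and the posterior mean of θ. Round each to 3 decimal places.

Posterior: Beta(2+38, 10+10) = Beta(40, 20).
Mode = (40−1)/(40+20−2) = 39/58 = 0.672.
Mean = 40/(40+20) = 40/60 = 0.667.
The mean is pulled below the mode by the posterior's left skew.

MAP = 0.672; posterior mean = 0.667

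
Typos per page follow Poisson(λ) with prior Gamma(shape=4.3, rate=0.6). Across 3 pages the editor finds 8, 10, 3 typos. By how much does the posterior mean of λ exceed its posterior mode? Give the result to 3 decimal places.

Σ counts = 21. Posterior: Gamma(shape = 4.3+21 = 25.3, rate = 0.6+3 = 3.6).
Mode = (α−1)/β = 24.3/3.6 = 6.750.
Mean = α/β = 25.3/3.6 = 7.028.
Difference = 7.028 − 6.750 = 0.278.

0.278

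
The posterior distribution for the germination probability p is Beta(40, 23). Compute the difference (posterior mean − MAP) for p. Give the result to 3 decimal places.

Mode = (40−1)/(40+23−2) = 39/61 = 0.639.
Mean = 40/(40+23) = 40/63 = 0.635.
Difference = 0.635 − 0.639 = -0.004.
The posterior is left-skewed, so the mode exceeds the mean.

-0.004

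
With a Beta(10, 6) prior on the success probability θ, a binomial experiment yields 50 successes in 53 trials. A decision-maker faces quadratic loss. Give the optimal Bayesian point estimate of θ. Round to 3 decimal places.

0.870

Posterior: Beta(10+50, 6+3) = Beta(60, 9).
Mode = (60−1)/(60+9−2) = 59/67 = 0.881.
Mean = 60/(60+9) = 60/69 = 0.870.
Quadratic loss ⇒ the optimal estimator is the posterior mean.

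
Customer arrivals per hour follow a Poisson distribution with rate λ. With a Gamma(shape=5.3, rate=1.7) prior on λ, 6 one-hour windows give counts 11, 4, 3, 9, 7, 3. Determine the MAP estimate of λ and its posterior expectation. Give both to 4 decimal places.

Σ counts = 37. Posterior: Gamma(shape = 5.3+37 = 42.3, rate = 1.7+6 = 7.7).
Mode = (α−1)/β = 41.3/7.7 = 5.3636.
Mean = α/β = 42.3/7.7 = 5.4935.
The mean is pulled above the mode by the posterior's right skew.

MAP = 5.3636; posterior mean = 5.4935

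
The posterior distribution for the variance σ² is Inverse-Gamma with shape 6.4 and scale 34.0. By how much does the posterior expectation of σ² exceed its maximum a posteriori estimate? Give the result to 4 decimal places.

1.7017

Mode = β/(α+1) = 34.0/7.4 = 4.5946.
Mean = β/(α−1) = 34.0/5.4 = 6.2963.
Difference = 6.2963 − 4.5946 = 1.7017.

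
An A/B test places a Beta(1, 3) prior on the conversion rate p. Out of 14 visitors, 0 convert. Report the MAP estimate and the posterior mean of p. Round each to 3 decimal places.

MAP = 0.000, posterior mean = 0.056

Posterior: Beta(1+0, 3+14) = Beta(1, 17).
Since α = 1 ≤ 1 and β > 1, the Beta density is monotone decreasing on [0,1]; the mode is at 0.
Mean = 1/(1+17) = 0.056.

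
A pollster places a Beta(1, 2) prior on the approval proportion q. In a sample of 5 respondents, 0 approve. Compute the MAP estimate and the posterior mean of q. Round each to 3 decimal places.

Posterior: Beta(1+0, 2+5) = Beta(1, 7).
Since α = 1 ≤ 1 and β > 1, the Beta density is monotone decreasing on [0,1]; the mode is at 0.
Mean = 1/(1+7) = 0.125.
Mean > mode: the posterior has a right tail.

MAP: 0.000. Posterior mean: 0.125.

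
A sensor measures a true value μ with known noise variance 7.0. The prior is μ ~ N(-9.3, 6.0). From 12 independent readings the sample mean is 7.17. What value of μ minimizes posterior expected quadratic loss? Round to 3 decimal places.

Posterior for μ is Normal. Precision-weighted mean: (1/6.0·-9.3 + 12/7.0·7.17) / (1/6.0 + 12/7.0) = 5.711.
A Normal posterior is symmetric, so mode = mean.
Quadratic loss ⇒ the optimal estimator is the posterior mean.

5.711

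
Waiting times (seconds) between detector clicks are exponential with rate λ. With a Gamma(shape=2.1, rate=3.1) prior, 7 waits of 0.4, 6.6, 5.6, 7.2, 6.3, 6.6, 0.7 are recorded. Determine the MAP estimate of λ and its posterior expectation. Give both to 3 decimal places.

Σ times = 33.4. Posterior: Gamma(shape = 2.1+7 = 9.1, rate = 3.1+33.4 = 36.5).
Mode = (α−1)/β = 8.1/36.5 = 0.222.
Mean = α/β = 9.1/36.5 = 0.249.
Mean > mode: the posterior has a right tail.

λ_MAP = 0.222, E[λ|data] = 0.249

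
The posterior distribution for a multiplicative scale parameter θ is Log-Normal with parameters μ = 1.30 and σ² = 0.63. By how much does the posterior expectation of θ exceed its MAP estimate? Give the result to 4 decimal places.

3.0737

Mode = exp(μ − σ²) = exp(0.67) = 1.9542.
Mean = exp(μ + σ²/2) = exp(1.615) = 5.0279.
Difference = 5.0279 − 1.9542 = 3.0737.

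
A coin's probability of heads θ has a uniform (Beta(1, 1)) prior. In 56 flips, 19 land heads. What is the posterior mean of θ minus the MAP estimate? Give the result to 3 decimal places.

0.006

Posterior: Beta(1+19, 1+37) = Beta(20, 38).
Mode = (20−1)/(20+38−2) = 19/56 = 0.339.
With a flat prior the MAP equals the MLE, 19/56.
Mean = 20/(20+38) = 20/58 = 0.345.
Difference = 0.345 − 0.339 = 0.006.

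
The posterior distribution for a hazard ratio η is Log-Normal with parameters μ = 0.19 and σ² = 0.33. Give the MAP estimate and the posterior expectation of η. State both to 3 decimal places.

MAP = 0.869; posterior mean = 1.426

Mode = exp(μ − σ²) = exp(-0.14) = 0.869.
Mean = exp(μ + σ²/2) = exp(0.355) = 1.426.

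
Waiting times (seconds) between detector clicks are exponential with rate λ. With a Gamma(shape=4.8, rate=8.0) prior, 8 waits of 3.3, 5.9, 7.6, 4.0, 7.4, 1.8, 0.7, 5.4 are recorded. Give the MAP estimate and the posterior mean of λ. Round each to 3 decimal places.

Σ times = 36.1. Posterior: Gamma(shape = 4.8+8 = 12.8, rate = 8.0+36.1 = 44.1).
Mode = (α−1)/β = 11.8/44.1 = 0.268.
Mean = α/β = 12.8/44.1 = 0.290.

λ_MAP = 0.268, E[λ|data] = 0.290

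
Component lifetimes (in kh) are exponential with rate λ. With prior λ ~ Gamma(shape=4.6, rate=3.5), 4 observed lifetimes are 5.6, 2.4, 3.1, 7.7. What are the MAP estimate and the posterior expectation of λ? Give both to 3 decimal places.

MAP: 0.341. Posterior mean: 0.386.

Σ times = 18.8. Posterior: Gamma(shape = 4.6+4 = 8.6, rate = 3.5+18.8 = 22.3).
Mode = (α−1)/β = 7.6/22.3 = 0.341.
Mean = α/β = 8.6/22.3 = 0.386.
Mean > mode: the posterior has a right tail.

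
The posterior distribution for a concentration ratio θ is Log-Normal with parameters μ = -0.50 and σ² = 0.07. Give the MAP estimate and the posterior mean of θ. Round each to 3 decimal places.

Mode = exp(μ − σ²) = exp(-0.57) = 0.566.
Mean = exp(μ + σ²/2) = exp(-0.465) = 0.628.

MAP = 0.566; posterior mean = 0.628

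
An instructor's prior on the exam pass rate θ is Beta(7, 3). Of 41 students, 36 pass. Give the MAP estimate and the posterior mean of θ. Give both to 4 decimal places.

MAP: 0.8571. Posterior mean: 0.8431.

Posterior: Beta(7+36, 3+5) = Beta(43, 8).
Mode = (43−1)/(43+8−2) = 42/49 = 0.8571.
Mean = 43/(43+8) = 43/51 = 0.8431.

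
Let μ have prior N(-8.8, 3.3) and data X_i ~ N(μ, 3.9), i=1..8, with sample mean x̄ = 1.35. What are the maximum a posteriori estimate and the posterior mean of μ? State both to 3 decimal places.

MAP = 0.044; posterior mean = 0.044

Posterior for μ is Normal. Precision-weighted mean: (1/3.3·-8.8 + 8/3.9·1.35) / (1/3.3 + 8/3.9) = 0.044.
A Normal posterior is symmetric, so mode = mean.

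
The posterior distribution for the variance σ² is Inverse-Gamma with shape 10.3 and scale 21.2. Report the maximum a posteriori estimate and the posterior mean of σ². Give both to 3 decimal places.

Mode = β/(α+1) = 21.2/11.3 = 1.876.
Mean = β/(α−1) = 21.2/9.3 = 2.280.

MAP: 1.876. Posterior mean: 2.280.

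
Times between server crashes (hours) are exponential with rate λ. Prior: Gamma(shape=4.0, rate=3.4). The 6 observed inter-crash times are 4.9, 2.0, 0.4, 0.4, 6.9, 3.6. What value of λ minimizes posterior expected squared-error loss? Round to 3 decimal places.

0.463

Σ times = 18.2. Posterior: Gamma(shape = 4.0+6 = 10.0, rate = 3.4+18.2 = 21.6).
Mode = (α−1)/β = 9.0/21.6 = 0.417.
Mean = α/β = 10.0/21.6 = 0.463.
Squared-error loss ⇒ the optimal estimator is the posterior mean.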